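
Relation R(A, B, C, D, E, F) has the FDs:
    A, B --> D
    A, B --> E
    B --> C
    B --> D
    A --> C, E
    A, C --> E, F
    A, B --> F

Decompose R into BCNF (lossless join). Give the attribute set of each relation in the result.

{A, B}; {A, E, F}; {B, C, D}

Candidate key of the original relation: {A, B}.
{A, B, C, D, E, F}: {B} determines {B, C, D} here but is not a superkey — split on B --> C, D, giving {B, C, D} and {A, B, E, F}.
{B, C, D}: every determinant is a superkey — BCNF.
{A, B, E, F}: {A} determines {A, E, F} here but is not a superkey — split on A --> E, F, giving {A, E, F} and {A, B}.
{A, E, F}: every determinant is a superkey — BCNF.
{A, B}: every determinant is a superkey — BCNF.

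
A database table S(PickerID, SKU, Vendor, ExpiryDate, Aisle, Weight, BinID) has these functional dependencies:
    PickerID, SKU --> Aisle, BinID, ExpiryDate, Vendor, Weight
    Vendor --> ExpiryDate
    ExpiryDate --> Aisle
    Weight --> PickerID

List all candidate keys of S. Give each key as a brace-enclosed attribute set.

{PickerID, SKU}, {SKU, Weight}

No FD produces {SKU}, so it must be in every candidate key.
{PickerID, SKU}⁺ = {Aisle, BinID, ExpiryDate, PickerID, SKU, Vendor, Weight}, which is every attribute, so {PickerID, SKU} is a candidate key.
{SKU, Weight}⁺ = {Aisle, BinID, ExpiryDate, PickerID, SKU, Vendor, Weight}, which is every attribute, so {SKU, Weight} is a candidate key.
These are minimal and exhaustive — every other superkey contains one of them.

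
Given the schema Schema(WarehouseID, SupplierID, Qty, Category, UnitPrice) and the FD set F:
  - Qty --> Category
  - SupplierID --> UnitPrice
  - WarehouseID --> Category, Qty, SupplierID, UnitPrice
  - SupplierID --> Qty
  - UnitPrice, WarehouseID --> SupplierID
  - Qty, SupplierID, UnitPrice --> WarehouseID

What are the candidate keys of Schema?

{SupplierID}⁺ = {Category, Qty, SupplierID, UnitPrice, WarehouseID}, which is every attribute, so {SupplierID} is a candidate key.
{WarehouseID}⁺ = {Category, Qty, SupplierID, UnitPrice, WarehouseID}, which is every attribute, so {WarehouseID} is a candidate key.
These are minimal and exhaustive — every other superkey contains one of them.

{SupplierID}, {WarehouseID}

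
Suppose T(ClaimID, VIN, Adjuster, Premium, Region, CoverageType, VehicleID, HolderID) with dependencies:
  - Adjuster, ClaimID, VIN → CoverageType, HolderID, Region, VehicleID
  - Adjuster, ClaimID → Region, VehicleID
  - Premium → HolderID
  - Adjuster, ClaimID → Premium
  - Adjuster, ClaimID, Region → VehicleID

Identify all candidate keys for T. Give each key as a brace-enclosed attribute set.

{Adjuster, ClaimID, VIN} never appear on the right of any FD, so every key must include all of them.
{Adjuster, ClaimID, VIN} is a candidate key since {Adjuster, ClaimID, VIN}⁺ = {Adjuster, ClaimID, CoverageType, HolderID, Premium, Region, VIN, VehicleID} covers every attribute.
No other minimal set has full closure, so this is the only candidate key.

{Adjuster, ClaimID, VIN}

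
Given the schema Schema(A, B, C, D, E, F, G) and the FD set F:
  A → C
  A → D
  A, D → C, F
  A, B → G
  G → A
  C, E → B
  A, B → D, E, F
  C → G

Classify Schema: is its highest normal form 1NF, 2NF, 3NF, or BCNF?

1NF

Candidate keys: {A, B}, {A, E}, {B, C}, {B, G}, {C, E}, {E, G}. Prime attributes: {A, B, C, E, G}.
For A → C we have {A}⁺ = {A, C, D, F, G}; {A} is not a superkey, so BCNF fails.
A → D determines the non-prime attribute {D} from a non-superkey — 3NF is violated.
Since {A} ⊂ {A, B} and {A}⁺ ⊇ {D, F} with {D, F} non-prime, there is a partial dependency; 2NF fails.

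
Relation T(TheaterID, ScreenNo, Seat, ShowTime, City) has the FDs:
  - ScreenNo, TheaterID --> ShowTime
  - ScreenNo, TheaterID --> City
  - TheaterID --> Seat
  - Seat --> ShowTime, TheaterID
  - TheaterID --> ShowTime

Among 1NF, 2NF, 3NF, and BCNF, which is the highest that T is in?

1NF

Candidate keys: {ScreenNo, Seat}, {ScreenNo, TheaterID}. Prime attributes: {ScreenNo, Seat, TheaterID}.
TheaterID --> Seat breaks BCNF: {TheaterID}⁺ = {Seat, ShowTime, TheaterID}, so {TheaterID} is not a superkey.
Seat --> ShowTime, TheaterID determines the non-prime attribute {ShowTime} from a non-superkey — 3NF is violated.
The proper key subset {Seat} of {ScreenNo, Seat} determines non-prime {ShowTime}, so the relation is not even in 2NF.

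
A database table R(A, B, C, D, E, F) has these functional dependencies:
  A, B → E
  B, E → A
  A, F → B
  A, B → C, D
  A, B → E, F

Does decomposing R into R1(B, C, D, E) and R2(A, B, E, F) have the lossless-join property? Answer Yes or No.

The shared attributes are {B, E} and {B, E}⁺ = {A, B, C, D, E, F}.
This includes all of R1, so the common attributes are a superkey of R1 — the join is lossless.

Yes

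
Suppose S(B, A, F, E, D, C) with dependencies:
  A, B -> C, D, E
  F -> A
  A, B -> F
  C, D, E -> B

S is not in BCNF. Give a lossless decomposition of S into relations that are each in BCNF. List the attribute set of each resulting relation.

{A, F}; {B, C, D, E}; {C, D, E, F}

Candidate keys of the original relation: {A, B}, {A, C, D, E}, {B, F}, {C, D, E, F}.
In {A, B, C, D, E, F}, {F} is not a superkey ({F}⁺ restricted to this set is {A, F}), so split on F -> A into {A, F} and {B, C, D, E, F}.
{A, F}: every determinant is a superkey — BCNF.
In {B, C, D, E, F}, {C, D, E} is not a superkey ({C, D, E}⁺ restricted to this set is {B, C, D, E}), so split on C, D, E -> B into {B, C, D, E} and {C, D, E, F}.
{B, C, D, E}: every determinant is a superkey — BCNF.
{C, D, E, F}: every determinant is a superkey — BCNF.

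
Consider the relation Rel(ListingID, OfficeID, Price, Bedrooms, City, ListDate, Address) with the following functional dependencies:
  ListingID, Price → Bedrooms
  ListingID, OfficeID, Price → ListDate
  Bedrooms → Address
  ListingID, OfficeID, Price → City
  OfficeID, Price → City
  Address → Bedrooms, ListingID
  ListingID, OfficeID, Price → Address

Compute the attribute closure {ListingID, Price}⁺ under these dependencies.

{Address, Bedrooms, ListingID, Price}

Start with {ListingID, Price}.
ListingID, Price → Bedrooms applies; add {Bedrooms} → now {Bedrooms, ListingID, Price}.
Bedrooms → Address applies; add {Address} → now {Address, Bedrooms, ListingID, Price}.
No further FD applies.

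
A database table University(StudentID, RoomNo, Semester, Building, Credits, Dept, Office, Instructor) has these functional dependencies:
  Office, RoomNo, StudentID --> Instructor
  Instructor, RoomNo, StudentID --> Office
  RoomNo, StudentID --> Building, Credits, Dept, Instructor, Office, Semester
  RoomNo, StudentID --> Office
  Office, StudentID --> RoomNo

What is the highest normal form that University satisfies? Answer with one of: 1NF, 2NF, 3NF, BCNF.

BCNF

Candidate keys: {Office, StudentID}, {RoomNo, StudentID}. Prime attributes: {Office, RoomNo, StudentID}.
The left-hand side of every FD is a superkey, so BCNF is satisfied.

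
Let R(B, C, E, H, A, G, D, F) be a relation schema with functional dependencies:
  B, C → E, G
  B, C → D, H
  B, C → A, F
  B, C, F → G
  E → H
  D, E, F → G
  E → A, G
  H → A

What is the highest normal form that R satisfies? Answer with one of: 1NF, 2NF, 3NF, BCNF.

2NF

Candidate key: {B, C}. Prime attributes: {B, C}.
E → H breaks BCNF: {E}⁺ = {A, E, G, H}, so {E} is not a superkey.
Because {H} is non-prime and the left side of E → H is not a superkey, the relation is not in 3NF.
No non-prime attribute depends on a proper subset of any candidate key, so 2NF holds.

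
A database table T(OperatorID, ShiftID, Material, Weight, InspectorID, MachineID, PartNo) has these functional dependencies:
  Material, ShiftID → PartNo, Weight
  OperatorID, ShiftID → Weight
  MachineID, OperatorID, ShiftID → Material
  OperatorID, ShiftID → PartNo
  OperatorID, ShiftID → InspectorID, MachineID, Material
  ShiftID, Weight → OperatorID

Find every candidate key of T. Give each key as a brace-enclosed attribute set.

{ShiftID} never appears on the right of any FD, so every key must include it.
{Material, ShiftID} is a candidate key since {Material, ShiftID}⁺ = {InspectorID, MachineID, Material, OperatorID, PartNo, ShiftID, Weight} covers every attribute.
{OperatorID, ShiftID} is a candidate key since {OperatorID, ShiftID}⁺ = {InspectorID, MachineID, Material, OperatorID, PartNo, ShiftID, Weight} covers every attribute.
{ShiftID, Weight} is a candidate key since {ShiftID, Weight}⁺ = {InspectorID, MachineID, Material, OperatorID, PartNo, ShiftID, Weight} covers every attribute.
No proper subset of any of these is a key, and no other minimal superkey exists.

{Material, ShiftID}, {OperatorID, ShiftID}, {ShiftID, Weight}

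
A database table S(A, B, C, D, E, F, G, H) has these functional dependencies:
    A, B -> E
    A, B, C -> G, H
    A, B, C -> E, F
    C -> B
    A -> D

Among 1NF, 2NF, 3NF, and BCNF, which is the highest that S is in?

1NF

Candidate key: {A, C}. Prime attributes: {A, C}.
A, B -> E: {A, B}⁺ = {A, B, D, E}, which is not all of the attributes, so the left side is not a superkey — BCNF is violated.
A, B -> E determines the non-prime attribute {E} from a non-superkey — 3NF is violated.
{A} is a proper subset of the key {A, C}, and {A}⁺ contains the non-prime attribute {D} — a partial dependency, so 2NF is violated.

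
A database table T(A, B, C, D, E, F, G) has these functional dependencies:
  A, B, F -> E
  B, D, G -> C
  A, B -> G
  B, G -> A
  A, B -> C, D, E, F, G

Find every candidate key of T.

{A, B}, {B, G}

{B} never appears on the right of any FD, so every key must include it.
{A, B} is a candidate key since {A, B}⁺ = {A, B, C, D, E, F, G} covers every attribute.
{B, G} is a candidate key since {B, G}⁺ = {A, B, C, D, E, F, G} covers every attribute.
No proper subset of any of these is a key, and no other minimal superkey exists.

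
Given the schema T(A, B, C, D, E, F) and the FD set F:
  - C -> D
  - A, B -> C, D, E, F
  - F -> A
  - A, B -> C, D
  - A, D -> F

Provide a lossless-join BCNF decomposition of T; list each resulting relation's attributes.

Candidate keys of the original relation: {A, B}, {B, F}.
Within {A, B, C, D, E, F}: {C}⁺ ∩ {A, B, C, D, E, F} = {C, D}, not the whole set, so C -> D violates BCNF; decompose into {C, D} and {A, B, C, E, F}.
{C, D} is in BCNF.
Within {A, B, C, E, F}: {F}⁺ ∩ {A, B, C, E, F} = {A, F}, not the whole set, so F -> A violates BCNF; decompose into {A, F} and {B, C, E, F}.
{A, F} is in BCNF.
{B, C, E, F} is in BCNF.

{A, F}; {B, C, E, F}; {C, D}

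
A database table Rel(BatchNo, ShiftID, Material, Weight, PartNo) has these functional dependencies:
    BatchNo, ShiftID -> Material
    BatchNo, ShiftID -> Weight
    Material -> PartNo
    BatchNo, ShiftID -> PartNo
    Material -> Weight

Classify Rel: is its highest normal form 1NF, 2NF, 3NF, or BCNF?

Candidate key: {BatchNo, ShiftID}. Prime attributes: {BatchNo, ShiftID}.
Material -> PartNo breaks BCNF: {Material}⁺ = {Material, PartNo, Weight}, so {Material} is not a superkey.
Material -> PartNo determines the non-prime attribute {PartNo} from a non-superkey — 3NF is violated.
Checking every proper subset of each key, none determines a non-prime attribute — 2NF is satisfied.

2NF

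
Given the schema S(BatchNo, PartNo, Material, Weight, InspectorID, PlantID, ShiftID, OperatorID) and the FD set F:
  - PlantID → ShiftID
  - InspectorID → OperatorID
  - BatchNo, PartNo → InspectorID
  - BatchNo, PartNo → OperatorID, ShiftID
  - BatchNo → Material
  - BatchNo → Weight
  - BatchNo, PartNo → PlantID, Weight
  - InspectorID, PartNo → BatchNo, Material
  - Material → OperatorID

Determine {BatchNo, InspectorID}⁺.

Start with {BatchNo, InspectorID}.
InspectorID → OperatorID applies; add {OperatorID} → now {BatchNo, InspectorID, OperatorID}.
BatchNo → Material applies; add {Material} → now {BatchNo, InspectorID, Material, OperatorID}.
BatchNo → Weight applies; add {Weight} → now {BatchNo, InspectorID, Material, OperatorID, Weight}.
No further FD applies.

{BatchNo, InspectorID, Material, OperatorID, Weight}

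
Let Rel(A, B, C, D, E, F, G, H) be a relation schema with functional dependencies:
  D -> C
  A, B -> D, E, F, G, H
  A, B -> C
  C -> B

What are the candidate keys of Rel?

{A, B}, {A, C}, {A, D}

{A} never appears on the right of any FD, so every key must include it.
{A, B} is a candidate key since {A, B}⁺ = {A, B, C, D, E, F, G, H} covers every attribute.
{A, C} is a candidate key since {A, C}⁺ = {A, B, C, D, E, F, G, H} covers every attribute.
{A, D} is a candidate key since {A, D}⁺ = {A, B, C, D, E, F, G, H} covers every attribute.
These are minimal and exhaustive — every other superkey contains one of them.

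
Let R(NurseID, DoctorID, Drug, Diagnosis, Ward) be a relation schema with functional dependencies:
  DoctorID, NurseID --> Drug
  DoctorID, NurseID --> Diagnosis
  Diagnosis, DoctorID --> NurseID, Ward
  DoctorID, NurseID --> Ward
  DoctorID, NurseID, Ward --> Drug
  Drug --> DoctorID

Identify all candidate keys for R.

{Diagnosis, DoctorID}, {Diagnosis, Drug}, {DoctorID, NurseID}, {Drug, NurseID}

Closure of {Diagnosis, DoctorID} is {Diagnosis, DoctorID, Drug, NurseID, Ward}, the whole schema; {Diagnosis, DoctorID} is a candidate key.
Closure of {Diagnosis, Drug} is {Diagnosis, DoctorID, Drug, NurseID, Ward}, the whole schema; {Diagnosis, Drug} is a candidate key.
Closure of {DoctorID, NurseID} is {Diagnosis, DoctorID, Drug, NurseID, Ward}, the whole schema; {DoctorID, NurseID} is a candidate key.
Closure of {Drug, NurseID} is {Diagnosis, DoctorID, Drug, NurseID, Ward}, the whole schema; {Drug, NurseID} is a candidate key.
Any other superkey properly contains one of these, so there are no further candidate keys.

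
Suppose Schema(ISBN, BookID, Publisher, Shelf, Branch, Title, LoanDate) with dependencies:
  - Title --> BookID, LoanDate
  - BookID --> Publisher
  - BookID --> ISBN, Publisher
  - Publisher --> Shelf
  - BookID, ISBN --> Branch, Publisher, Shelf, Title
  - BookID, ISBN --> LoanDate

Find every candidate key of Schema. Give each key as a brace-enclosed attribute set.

{BookID}, {Title}

{BookID} is a candidate key since {BookID}⁺ = {BookID, Branch, ISBN, LoanDate, Publisher, Shelf, Title} covers every attribute.
{Title} is a candidate key since {Title}⁺ = {BookID, Branch, ISBN, LoanDate, Publisher, Shelf, Title} covers every attribute.
These are minimal and exhaustive — every other superkey contains one of them.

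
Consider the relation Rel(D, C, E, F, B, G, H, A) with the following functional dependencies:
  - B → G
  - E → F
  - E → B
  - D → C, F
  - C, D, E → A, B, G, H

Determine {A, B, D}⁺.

Start with {A, B, D}.
B → G applies; add {G} → now {A, B, D, G}.
D → C, F applies; add {C, F} → now {A, B, C, D, F, G}.
No further FD applies.

{A, B, C, D, F, G}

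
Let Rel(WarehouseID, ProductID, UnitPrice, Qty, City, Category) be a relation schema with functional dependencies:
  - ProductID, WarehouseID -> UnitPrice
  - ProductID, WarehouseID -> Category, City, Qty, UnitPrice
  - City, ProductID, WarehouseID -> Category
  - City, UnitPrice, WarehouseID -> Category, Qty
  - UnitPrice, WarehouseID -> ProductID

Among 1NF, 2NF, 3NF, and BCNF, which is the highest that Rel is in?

Candidate keys: {ProductID, WarehouseID}, {UnitPrice, WarehouseID}. Prime attributes: {ProductID, UnitPrice, WarehouseID}.
Every FD has a superkey on the left, so the relation is in BCNF.

BCNF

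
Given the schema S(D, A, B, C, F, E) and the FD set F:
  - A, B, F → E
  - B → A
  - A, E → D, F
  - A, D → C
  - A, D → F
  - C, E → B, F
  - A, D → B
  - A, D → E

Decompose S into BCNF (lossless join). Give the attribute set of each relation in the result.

Candidate keys of the original relation: {A, D}, {A, E}, {B, D}, {B, E}, {B, F}, {C, E}.
Within {A, B, C, D, E, F}: {B}⁺ ∩ {A, B, C, D, E, F} = {A, B}, not the whole set, so B → A violates BCNF; decompose into {A, B} and {B, C, D, E, F}.
{A, B}: every determinant is a superkey — BCNF.
{B, C, D, E, F}: every determinant is a superkey — BCNF.

{A, B}; {B, C, D, E, F}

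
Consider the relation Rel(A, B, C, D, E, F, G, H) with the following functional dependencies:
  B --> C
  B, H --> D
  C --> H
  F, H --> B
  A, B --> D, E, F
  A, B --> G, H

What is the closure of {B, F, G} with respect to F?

Start with {B, F, G}.
B --> C applies; add {C} → now {B, C, F, G}.
C --> H applies; add {H} → now {B, C, F, G, H}.
B, H --> D applies; add {D} → now {B, C, D, F, G, H}.
No further FD applies.

{B, C, D, F, G, H}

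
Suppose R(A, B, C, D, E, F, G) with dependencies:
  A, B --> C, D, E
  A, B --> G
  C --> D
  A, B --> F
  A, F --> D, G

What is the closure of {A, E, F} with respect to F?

Start with {A, E, F}.
A, F --> D, G applies; add {D, G} → now {A, D, E, F, G}.
No further FD applies.

{A, D, E, F, G}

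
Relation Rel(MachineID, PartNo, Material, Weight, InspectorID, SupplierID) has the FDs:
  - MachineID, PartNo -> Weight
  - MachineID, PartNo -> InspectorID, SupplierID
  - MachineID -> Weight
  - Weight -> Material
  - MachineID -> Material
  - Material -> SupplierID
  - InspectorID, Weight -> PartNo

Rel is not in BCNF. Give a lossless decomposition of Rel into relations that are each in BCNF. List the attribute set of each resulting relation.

{InspectorID, MachineID, PartNo}; {MachineID, Weight}; {Material, SupplierID}; {Material, Weight}

Candidate keys of the original relation: {InspectorID, MachineID}, {MachineID, PartNo}.
Within {InspectorID, MachineID, Material, PartNo, SupplierID, Weight}: {MachineID}⁺ ∩ {InspectorID, MachineID, Material, PartNo, SupplierID, Weight} = {MachineID, Material, SupplierID, Weight}, not the whole set, so MachineID -> Material, SupplierID, Weight violates BCNF; decompose into {MachineID, Material, SupplierID, Weight} and {InspectorID, MachineID, PartNo}.
Within {MachineID, Material, SupplierID, Weight}: {Weight}⁺ ∩ {MachineID, Material, SupplierID, Weight} = {Material, SupplierID, Weight}, not the whole set, so Weight -> Material, SupplierID violates BCNF; decompose into {Material, SupplierID, Weight} and {MachineID, Weight}.
Within {Material, SupplierID, Weight}: {Material}⁺ ∩ {Material, SupplierID, Weight} = {Material, SupplierID}, not the whole set, so Material -> SupplierID violates BCNF; decompose into {Material, SupplierID} and {Material, Weight}.
{Material, SupplierID} is in BCNF.
{Material, Weight} is in BCNF.
{MachineID, Weight} is in BCNF.
{InspectorID, MachineID, PartNo} is in BCNF.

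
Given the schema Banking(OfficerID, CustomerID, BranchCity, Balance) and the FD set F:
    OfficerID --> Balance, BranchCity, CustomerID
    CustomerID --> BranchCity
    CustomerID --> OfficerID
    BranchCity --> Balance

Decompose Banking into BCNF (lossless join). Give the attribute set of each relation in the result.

Candidate keys of the original relation: {CustomerID}, {OfficerID}.
{Balance, BranchCity, CustomerID, OfficerID}: {BranchCity} determines {Balance, BranchCity} here but is not a superkey — split on BranchCity --> Balance, giving {Balance, BranchCity} and {BranchCity, CustomerID, OfficerID}.
{Balance, BranchCity} has no BCNF violation.
{BranchCity, CustomerID, OfficerID} has no BCNF violation.

{Balance, BranchCity}; {BranchCity, CustomerID, OfficerID}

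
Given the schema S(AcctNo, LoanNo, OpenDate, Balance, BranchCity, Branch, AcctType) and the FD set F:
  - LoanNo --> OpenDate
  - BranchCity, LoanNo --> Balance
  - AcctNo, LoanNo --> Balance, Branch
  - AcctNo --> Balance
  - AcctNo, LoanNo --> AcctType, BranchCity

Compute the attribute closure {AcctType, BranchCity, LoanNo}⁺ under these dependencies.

Start with {AcctType, BranchCity, LoanNo}.
LoanNo --> OpenDate applies; add {OpenDate} → now {AcctType, BranchCity, LoanNo, OpenDate}.
BranchCity, LoanNo --> Balance applies; add {Balance} → now {AcctType, Balance, BranchCity, LoanNo, OpenDate}.
No further FD applies.

{AcctType, Balance, BranchCity, LoanNo, OpenDate}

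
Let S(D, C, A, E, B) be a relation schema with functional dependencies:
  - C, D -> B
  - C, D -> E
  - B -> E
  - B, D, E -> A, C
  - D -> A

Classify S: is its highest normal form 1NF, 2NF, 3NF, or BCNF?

1NF

Candidate keys: {B, D}, {C, D}. Prime attributes: {B, C, D}.
For B -> E we have {B}⁺ = {B, E}; {B} is not a superkey, so BCNF fails.
Because {E} is non-prime and the left side of B -> E is not a superkey, the relation is not in 3NF.
The proper key subset {B} of {B, D} determines non-prime {E}, so the relation is not even in 2NF.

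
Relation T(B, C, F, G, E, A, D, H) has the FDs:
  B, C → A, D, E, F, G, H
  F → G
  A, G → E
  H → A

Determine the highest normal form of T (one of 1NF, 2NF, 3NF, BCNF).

2NF

Candidate key: {B, C}. Prime attributes: {B, C}.
For F → G we have {F}⁺ = {F, G}; {F} is not a superkey, so BCNF fails.
F → G has non-prime {G} on the right and a non-superkey on the left, so 3NF fails.
No proper subset of a key has a non-prime attribute in its closure, so there is no partial dependency; 2NF holds.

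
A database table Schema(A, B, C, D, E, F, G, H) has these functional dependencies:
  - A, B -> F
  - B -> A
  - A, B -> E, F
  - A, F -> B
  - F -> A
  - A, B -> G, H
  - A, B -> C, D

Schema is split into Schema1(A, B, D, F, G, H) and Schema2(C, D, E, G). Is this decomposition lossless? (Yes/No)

No

Common attributes: {D, G}; their closure is {D, G}.
Neither Schema1 nor Schema2 is contained in that closure, so the decomposition is lossy.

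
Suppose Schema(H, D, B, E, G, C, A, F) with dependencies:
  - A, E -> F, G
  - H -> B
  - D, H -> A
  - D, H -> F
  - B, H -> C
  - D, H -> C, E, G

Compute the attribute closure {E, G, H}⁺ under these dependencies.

Start with {E, G, H}.
H -> B applies; add {B} → now {B, E, G, H}.
B, H -> C applies; add {C} → now {B, C, E, G, H}.
No further FD applies.

{B, C, E, G, H}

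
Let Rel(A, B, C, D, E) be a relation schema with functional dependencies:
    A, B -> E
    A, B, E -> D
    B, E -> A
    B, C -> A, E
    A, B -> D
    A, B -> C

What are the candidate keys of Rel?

{A, B}, {B, C}, {B, E}

No FD produces {B}, so it must be in every candidate key.
Closure of {A, B} is {A, B, C, D, E}, the whole schema; {A, B} is a candidate key.
Closure of {B, C} is {A, B, C, D, E}, the whole schema; {B, C} is a candidate key.
Closure of {B, E} is {A, B, C, D, E}, the whole schema; {B, E} is a candidate key.
No proper subset of any of these is a key, and no other minimal superkey exists.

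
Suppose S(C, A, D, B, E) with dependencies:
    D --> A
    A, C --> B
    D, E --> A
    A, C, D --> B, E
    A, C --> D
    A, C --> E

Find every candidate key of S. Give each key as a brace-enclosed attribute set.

Attributes never on any right-hand side: {C} — every candidate key must contain it.
{A, C} is a candidate key since {A, C}⁺ = {A, B, C, D, E} covers every attribute.
{C, D} is a candidate key since {C, D}⁺ = {A, B, C, D, E} covers every attribute.
These are minimal and exhaustive — every other superkey contains one of them.

{A, C}, {C, D}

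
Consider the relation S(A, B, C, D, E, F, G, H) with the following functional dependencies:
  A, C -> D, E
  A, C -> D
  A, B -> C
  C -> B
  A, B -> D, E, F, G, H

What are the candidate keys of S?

Attributes never on any right-hand side: {A} — every candidate key must contain it.
{A, B}⁺ = {A, B, C, D, E, F, G, H}, which is every attribute, so {A, B} is a candidate key.
{A, C}⁺ = {A, B, C, D, E, F, G, H}, which is every attribute, so {A, C} is a candidate key.
Any other superkey properly contains one of these, so there are no further candidate keys.

{A, B}, {A, C}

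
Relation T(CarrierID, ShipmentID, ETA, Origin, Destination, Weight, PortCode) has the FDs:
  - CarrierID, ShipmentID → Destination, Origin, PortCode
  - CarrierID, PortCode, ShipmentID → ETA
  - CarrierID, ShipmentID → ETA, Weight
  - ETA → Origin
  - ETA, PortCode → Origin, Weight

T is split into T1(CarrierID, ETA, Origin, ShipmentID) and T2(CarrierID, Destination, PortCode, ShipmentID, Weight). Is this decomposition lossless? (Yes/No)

Yes

Common attributes: {CarrierID, ShipmentID}; their closure is {CarrierID, Destination, ETA, Origin, PortCode, ShipmentID, Weight}.
This includes all of T1, so the common attributes are a superkey of T1 — the join is lossless.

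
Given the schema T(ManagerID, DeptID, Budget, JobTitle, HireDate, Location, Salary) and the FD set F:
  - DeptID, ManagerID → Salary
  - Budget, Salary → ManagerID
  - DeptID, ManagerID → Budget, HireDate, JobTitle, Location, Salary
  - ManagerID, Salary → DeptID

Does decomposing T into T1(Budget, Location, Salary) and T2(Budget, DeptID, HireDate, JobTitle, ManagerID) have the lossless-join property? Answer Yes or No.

The shared attributes are {Budget} and {Budget}⁺ = {Budget}.
T1 ⊄ {Budget} and T2 ⊄ {Budget}, so the split is lossy.

No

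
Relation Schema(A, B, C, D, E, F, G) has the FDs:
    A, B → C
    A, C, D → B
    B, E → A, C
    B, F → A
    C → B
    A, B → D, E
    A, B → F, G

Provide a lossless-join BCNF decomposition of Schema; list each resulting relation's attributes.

{A, C, D, E, F, G}; {B, C}

Candidate keys of the original relation: {A, B}, {A, C}, {B, E}, {B, F}, {C, E}, {C, F}.
Within {A, B, C, D, E, F, G}: {C}⁺ ∩ {A, B, C, D, E, F, G} = {B, C}, not the whole set, so C → B violates BCNF; decompose into {B, C} and {A, C, D, E, F, G}.
{B, C} has no BCNF violation.
{A, C, D, E, F, G} has no BCNF violation.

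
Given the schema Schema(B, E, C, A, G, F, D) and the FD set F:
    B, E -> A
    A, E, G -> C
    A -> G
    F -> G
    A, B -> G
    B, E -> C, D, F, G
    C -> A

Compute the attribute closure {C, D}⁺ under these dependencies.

Start with {C, D}.
C -> A applies; add {A} → now {A, C, D}.
A -> G applies; add {G} → now {A, C, D, G}.
No further FD applies.

{A, C, D, G}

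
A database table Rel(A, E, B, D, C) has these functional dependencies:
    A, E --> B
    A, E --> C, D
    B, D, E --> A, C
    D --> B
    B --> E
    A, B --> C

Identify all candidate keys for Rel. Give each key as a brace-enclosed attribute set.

{D}⁺ = {A, B, C, D, E}, which is every attribute, so {D} is a candidate key.
{A, B}⁺ = {A, B, C, D, E}, which is every attribute, so {A, B} is a candidate key.
{A, E}⁺ = {A, B, C, D, E}, which is every attribute, so {A, E} is a candidate key.
No proper subset of any of these is a key, and no other minimal superkey exists.

{A, B}, {A, E}, {D}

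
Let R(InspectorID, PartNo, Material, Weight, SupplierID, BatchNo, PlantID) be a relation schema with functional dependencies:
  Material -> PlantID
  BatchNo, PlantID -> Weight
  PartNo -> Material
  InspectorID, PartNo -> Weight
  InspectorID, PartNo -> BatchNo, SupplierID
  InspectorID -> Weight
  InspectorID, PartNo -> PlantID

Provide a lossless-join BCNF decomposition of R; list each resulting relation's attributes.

Candidate key of the original relation: {InspectorID, PartNo}.
In {BatchNo, InspectorID, Material, PartNo, PlantID, SupplierID, Weight}, {Material} is not a superkey ({Material}⁺ restricted to this set is {Material, PlantID}), so split on Material -> PlantID into {Material, PlantID} and {BatchNo, InspectorID, Material, PartNo, SupplierID, Weight}.
{Material, PlantID} has no BCNF violation.
In {BatchNo, InspectorID, Material, PartNo, SupplierID, Weight}, {PartNo} is not a superkey ({PartNo}⁺ restricted to this set is {Material, PartNo}), so split on PartNo -> Material into {Material, PartNo} and {BatchNo, InspectorID, PartNo, SupplierID, Weight}.
{Material, PartNo} has no BCNF violation.
In {BatchNo, InspectorID, PartNo, SupplierID, Weight}, {InspectorID} is not a superkey ({InspectorID}⁺ restricted to this set is {InspectorID, Weight}), so split on InspectorID -> Weight into {InspectorID, Weight} and {BatchNo, InspectorID, PartNo, SupplierID}.
{InspectorID, Weight} has no BCNF violation.
{BatchNo, InspectorID, PartNo, SupplierID} has no BCNF violation.

{BatchNo, InspectorID, PartNo, SupplierID}; {InspectorID, Weight}; {Material, PartNo}; {Material, PlantID}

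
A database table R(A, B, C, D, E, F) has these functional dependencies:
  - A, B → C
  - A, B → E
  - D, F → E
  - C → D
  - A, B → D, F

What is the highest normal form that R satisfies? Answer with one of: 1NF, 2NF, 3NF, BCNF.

2NF

Candidate key: {A, B}. Prime attributes: {A, B}.
D, F → E breaks BCNF: {D, F}⁺ = {D, E, F}, so {D, F} is not a superkey.
Because {E} is non-prime and the left side of D, F → E is not a superkey, the relation is not in 3NF.
No non-prime attribute depends on a proper subset of any candidate key, so 2NF holds.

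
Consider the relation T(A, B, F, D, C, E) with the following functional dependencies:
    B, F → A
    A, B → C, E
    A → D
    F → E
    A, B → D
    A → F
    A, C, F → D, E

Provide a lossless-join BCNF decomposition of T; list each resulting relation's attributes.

{A, B, C}; {A, D, F}; {E, F}

Candidate keys of the original relation: {A, B}, {B, F}.
{A, B, C, D, E, F}: {A} determines {A, D, E, F} here but is not a superkey — split on A → D, E, F, giving {A, D, E, F} and {A, B, C}.
{A, D, E, F}: {F} determines {E, F} here but is not a superkey — split on F → E, giving {E, F} and {A, D, F}.
{E, F} is in BCNF.
{A, D, F} is in BCNF.
{A, B, C} is in BCNF.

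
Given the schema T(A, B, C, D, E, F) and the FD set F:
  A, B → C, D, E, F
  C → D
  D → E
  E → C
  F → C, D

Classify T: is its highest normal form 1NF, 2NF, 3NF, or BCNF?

Candidate key: {A, B}. Prime attributes: {A, B}.
C → D breaks BCNF: {C}⁺ = {C, D, E}, so {C} is not a superkey.
C → D determines the non-prime attribute {D} from a non-superkey — 3NF is violated.
No non-prime attribute depends on a proper subset of any candidate key, so 2NF holds.

2NF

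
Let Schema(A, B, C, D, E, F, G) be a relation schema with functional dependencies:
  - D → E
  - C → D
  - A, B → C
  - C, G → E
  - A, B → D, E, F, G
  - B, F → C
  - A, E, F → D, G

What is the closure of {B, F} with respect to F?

{B, C, D, E, F}

Start with {B, F}.
B, F → C applies; add {C} → now {B, C, F}.
C → D applies; add {D} → now {B, C, D, F}.
D → E applies; add {E} → now {B, C, D, E, F}.
No further FD applies.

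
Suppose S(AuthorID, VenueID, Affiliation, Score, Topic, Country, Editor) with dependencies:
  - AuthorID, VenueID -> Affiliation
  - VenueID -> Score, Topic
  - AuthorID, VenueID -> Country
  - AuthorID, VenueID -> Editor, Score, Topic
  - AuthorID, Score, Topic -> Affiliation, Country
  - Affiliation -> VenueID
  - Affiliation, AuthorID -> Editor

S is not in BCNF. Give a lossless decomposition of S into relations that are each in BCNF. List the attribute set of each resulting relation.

Candidate keys of the original relation: {Affiliation, AuthorID}, {AuthorID, Score, Topic}, {AuthorID, VenueID}.
Within {Affiliation, AuthorID, Country, Editor, Score, Topic, VenueID}: {VenueID}⁺ ∩ {Affiliation, AuthorID, Country, Editor, Score, Topic, VenueID} = {Score, Topic, VenueID}, not the whole set, so VenueID -> Score, Topic violates BCNF; decompose into {Score, Topic, VenueID} and {Affiliation, AuthorID, Country, Editor, VenueID}.
{Score, Topic, VenueID} has no BCNF violation.
Within {Affiliation, AuthorID, Country, Editor, VenueID}: {Affiliation}⁺ ∩ {Affiliation, AuthorID, Country, Editor, VenueID} = {Affiliation, VenueID}, not the whole set, so Affiliation -> VenueID violates BCNF; decompose into {Affiliation, VenueID} and {Affiliation, AuthorID, Country, Editor}.
{Affiliation, VenueID} has no BCNF violation.
{Affiliation, AuthorID, Country, Editor} has no BCNF violation.

{Affiliation, AuthorID, Country, Editor}; {Affiliation, VenueID}; {Score, Topic, VenueID}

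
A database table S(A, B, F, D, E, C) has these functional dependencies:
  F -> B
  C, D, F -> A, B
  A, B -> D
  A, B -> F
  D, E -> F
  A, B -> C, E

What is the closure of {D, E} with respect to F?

{B, D, E, F}

Start with {D, E}.
D, E -> F applies; add {F} → now {D, E, F}.
F -> B applies; add {B} → now {B, D, E, F}.
No further FD applies.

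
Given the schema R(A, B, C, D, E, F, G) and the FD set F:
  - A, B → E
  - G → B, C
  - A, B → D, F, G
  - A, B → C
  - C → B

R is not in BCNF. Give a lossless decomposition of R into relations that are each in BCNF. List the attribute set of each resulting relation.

Candidate keys of the original relation: {A, B}, {A, C}, {A, G}.
In {A, B, C, D, E, F, G}, {G} is not a superkey ({G}⁺ restricted to this set is {B, C, G}), so split on G → B, C into {B, C, G} and {A, D, E, F, G}.
In {B, C, G}, {C} is not a superkey ({C}⁺ restricted to this set is {B, C}), so split on C → B into {B, C} and {C, G}.
{B, C}: every determinant is a superkey — BCNF.
{C, G}: every determinant is a superkey — BCNF.
{A, D, E, F, G}: every determinant is a superkey — BCNF.

{A, D, E, F, G}; {B, C}; {C, G}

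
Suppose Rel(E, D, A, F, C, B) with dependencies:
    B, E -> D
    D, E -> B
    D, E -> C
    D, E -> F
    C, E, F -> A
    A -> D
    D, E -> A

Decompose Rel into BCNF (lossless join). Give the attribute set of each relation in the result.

Candidate keys of the original relation: {A, E}, {B, E}, {C, E, F}, {D, E}.
{A, B, C, D, E, F}: {A} determines {A, D} here but is not a superkey — split on A -> D, giving {A, D} and {A, B, C, E, F}.
{A, D} has no BCNF violation.
{A, B, C, E, F} has no BCNF violation.

{A, B, C, E, F}; {A, D}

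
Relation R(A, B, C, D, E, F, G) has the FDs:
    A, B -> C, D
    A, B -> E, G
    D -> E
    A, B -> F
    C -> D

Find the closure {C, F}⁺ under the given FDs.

Start with {C, F}.
C -> D applies; add {D} → now {C, D, F}.
D -> E applies; add {E} → now {C, D, E, F}.
No further FD applies.

{C, D, E, F}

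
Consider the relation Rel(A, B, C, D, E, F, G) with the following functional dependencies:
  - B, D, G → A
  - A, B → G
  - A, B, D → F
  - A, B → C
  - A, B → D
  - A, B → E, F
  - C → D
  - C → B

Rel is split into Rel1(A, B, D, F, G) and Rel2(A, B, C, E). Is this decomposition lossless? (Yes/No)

Common attributes: {A, B}; their closure is {A, B, C, D, E, F, G}.
Since Rel1 ⊆ {A, B, C, D, E, F, G}, the intersection is a superkey of Rel1; the decomposition is lossless.

Yes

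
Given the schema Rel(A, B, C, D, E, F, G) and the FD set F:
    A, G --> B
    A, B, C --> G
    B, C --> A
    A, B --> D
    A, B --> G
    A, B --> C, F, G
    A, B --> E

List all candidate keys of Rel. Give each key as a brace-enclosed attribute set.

{A, B}⁺ = {A, B, C, D, E, F, G} — all of the relation — so {A, B} is a candidate key.
{A, G}⁺ = {A, B, C, D, E, F, G} — all of the relation — so {A, G} is a candidate key.
{B, C}⁺ = {A, B, C, D, E, F, G} — all of the relation — so {B, C} is a candidate key.
Any other superkey properly contains one of these, so there are no further candidate keys.

{A, B}, {A, G}, {B, C}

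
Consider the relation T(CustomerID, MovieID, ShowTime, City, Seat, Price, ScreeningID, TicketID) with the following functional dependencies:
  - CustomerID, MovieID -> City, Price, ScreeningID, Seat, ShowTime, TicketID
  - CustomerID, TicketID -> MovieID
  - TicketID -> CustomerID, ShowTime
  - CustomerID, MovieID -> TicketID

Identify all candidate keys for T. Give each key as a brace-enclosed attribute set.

{TicketID} is a candidate key since {TicketID}⁺ = {City, CustomerID, MovieID, Price, ScreeningID, Seat, ShowTime, TicketID} covers every attribute.
{CustomerID, MovieID} is a candidate key since {CustomerID, MovieID}⁺ = {City, CustomerID, MovieID, Price, ScreeningID, Seat, ShowTime, TicketID} covers every attribute.
Any other superkey properly contains one of these, so there are no further candidate keys.

{CustomerID, MovieID}, {TicketID}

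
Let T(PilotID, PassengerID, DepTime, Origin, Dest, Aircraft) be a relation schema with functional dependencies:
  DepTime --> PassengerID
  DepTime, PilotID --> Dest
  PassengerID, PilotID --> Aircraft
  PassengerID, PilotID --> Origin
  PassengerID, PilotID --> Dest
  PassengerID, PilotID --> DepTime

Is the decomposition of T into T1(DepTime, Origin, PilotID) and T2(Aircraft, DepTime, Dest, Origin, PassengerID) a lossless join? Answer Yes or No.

Common attributes: {DepTime, Origin}; their closure is {DepTime, Origin, PassengerID}.
T1 ⊄ {DepTime, Origin, PassengerID} and T2 ⊄ {DepTime, Origin, PassengerID}, so the split is lossy.

No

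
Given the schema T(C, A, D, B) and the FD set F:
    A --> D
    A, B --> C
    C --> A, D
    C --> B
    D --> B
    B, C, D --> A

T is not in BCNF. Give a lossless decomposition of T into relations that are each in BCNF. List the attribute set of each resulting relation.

{A, C, D}; {B, D}

Candidate keys of the original relation: {A}, {C}.
Within {A, B, C, D}: {D}⁺ ∩ {A, B, C, D} = {B, D}, not the whole set, so D --> B violates BCNF; decompose into {B, D} and {A, C, D}.
{B, D} is in BCNF.
{A, C, D} is in BCNF.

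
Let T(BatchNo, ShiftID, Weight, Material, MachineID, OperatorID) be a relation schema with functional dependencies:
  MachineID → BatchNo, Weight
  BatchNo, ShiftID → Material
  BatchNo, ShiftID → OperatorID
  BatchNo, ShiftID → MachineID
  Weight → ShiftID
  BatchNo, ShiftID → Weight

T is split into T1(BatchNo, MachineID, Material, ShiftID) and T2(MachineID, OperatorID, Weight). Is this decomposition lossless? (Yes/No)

Common attributes: {MachineID}; their closure is {BatchNo, MachineID, Material, OperatorID, ShiftID, Weight}.
T1 is contained in that closure, so T1 ∩ T2 → T1 holds and the join is lossless.

Yes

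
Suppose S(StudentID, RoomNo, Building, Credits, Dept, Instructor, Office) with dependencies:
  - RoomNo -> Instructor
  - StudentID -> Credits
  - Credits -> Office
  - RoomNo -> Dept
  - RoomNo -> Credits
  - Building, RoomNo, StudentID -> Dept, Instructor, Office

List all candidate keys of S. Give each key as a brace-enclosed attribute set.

{Building, RoomNo, StudentID}

{Building, RoomNo, StudentID} never appear on the right of any FD, so every key must include all of them.
{Building, RoomNo, StudentID}⁺ = {Building, Credits, Dept, Instructor, Office, RoomNo, StudentID} — all of the relation — so {Building, RoomNo, StudentID} is a candidate key.
Every other attribute set either contains this one or has a smaller closure.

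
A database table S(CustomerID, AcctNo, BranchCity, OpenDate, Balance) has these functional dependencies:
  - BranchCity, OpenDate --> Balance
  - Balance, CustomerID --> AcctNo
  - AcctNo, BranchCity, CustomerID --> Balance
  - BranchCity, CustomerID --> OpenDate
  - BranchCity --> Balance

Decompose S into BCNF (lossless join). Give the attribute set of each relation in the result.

Candidate key of the original relation: {BranchCity, CustomerID}.
Within {AcctNo, Balance, BranchCity, CustomerID, OpenDate}: {BranchCity, OpenDate}⁺ ∩ {AcctNo, Balance, BranchCity, CustomerID, OpenDate} = {Balance, BranchCity, OpenDate}, not the whole set, so BranchCity, OpenDate --> Balance violates BCNF; decompose into {Balance, BranchCity, OpenDate} and {AcctNo, BranchCity, CustomerID, OpenDate}.
Within {Balance, BranchCity, OpenDate}: {BranchCity}⁺ ∩ {Balance, BranchCity, OpenDate} = {Balance, BranchCity}, not the whole set, so BranchCity --> Balance violates BCNF; decompose into {Balance, BranchCity} and {BranchCity, OpenDate}.
{Balance, BranchCity} has no BCNF violation.
{BranchCity, OpenDate} has no BCNF violation.
{AcctNo, BranchCity, CustomerID, OpenDate} has no BCNF violation.

{AcctNo, BranchCity, CustomerID, OpenDate}; {Balance, BranchCity}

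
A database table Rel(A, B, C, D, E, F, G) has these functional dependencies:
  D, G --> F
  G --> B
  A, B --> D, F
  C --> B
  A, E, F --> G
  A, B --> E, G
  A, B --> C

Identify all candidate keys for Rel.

{A, B}, {A, C}, {A, E, F}, {A, G}

{A} never appears on the right of any FD, so every key must include it.
Closure of {A, B} is {A, B, C, D, E, F, G}, the whole schema; {A, B} is a candidate key.
Closure of {A, C} is {A, B, C, D, E, F, G}, the whole schema; {A, C} is a candidate key.
Closure of {A, G} is {A, B, C, D, E, F, G}, the whole schema; {A, G} is a candidate key.
Closure of {A, E, F} is {A, B, C, D, E, F, G}, the whole schema; {A, E, F} is a candidate key.
No proper subset of any of these is a key, and no other minimal superkey exists.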